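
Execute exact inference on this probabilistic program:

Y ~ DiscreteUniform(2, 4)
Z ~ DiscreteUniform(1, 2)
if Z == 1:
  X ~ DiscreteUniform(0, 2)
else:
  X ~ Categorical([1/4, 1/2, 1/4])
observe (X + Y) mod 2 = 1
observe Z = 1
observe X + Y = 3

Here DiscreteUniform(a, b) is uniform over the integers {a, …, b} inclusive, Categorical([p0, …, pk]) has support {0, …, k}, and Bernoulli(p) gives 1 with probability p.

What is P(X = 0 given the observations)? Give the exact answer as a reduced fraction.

Enumerate traces; 2 have nonzero weight after conditioning:
  (Y=2, Z=1, X=1) weight 1/18
  (Y=3, Z=1, X=0) weight 1/18
Group by X:
  weight(X=0) = 1/18
  weight(X=1) = 1/18
Total weight = 1/18 + 1/18 = 1/9
P(X=0 | obs) = 1/18 / 1/9 = 1/2
P(X=1 | obs) = 1/18 / 1/9 = 1/2

P(X = 0 | obs) = 1/2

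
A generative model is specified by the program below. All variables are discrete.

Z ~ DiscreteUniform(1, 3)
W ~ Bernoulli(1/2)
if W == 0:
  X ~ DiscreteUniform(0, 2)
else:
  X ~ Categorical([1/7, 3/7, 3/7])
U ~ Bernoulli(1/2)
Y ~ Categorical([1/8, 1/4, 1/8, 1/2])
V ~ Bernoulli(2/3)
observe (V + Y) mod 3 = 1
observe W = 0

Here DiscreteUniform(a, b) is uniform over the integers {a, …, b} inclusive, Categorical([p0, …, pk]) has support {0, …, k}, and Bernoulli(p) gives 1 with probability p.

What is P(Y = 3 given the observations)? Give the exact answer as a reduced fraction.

P(Y = 3 | obs) = 2/3

Enumerate traces; 54 have nonzero weight after conditioning:
  (Z=1, W=0, X=0, U=0, Y=0, V=1) weight 1/432
  (Z=1, W=0, X=0, U=0, Y=1, V=0) weight 1/432
  (Z=1, W=0, X=0, U=0, Y=3, V=1) weight 1/108
  (Z=1, W=0, X=0, U=1, Y=0, V=1) weight 1/432
  (Z=1, W=0, X=0, U=1, Y=1, V=0) weight 1/432
  (Z=1, W=0, X=0, U=1, Y=3, V=1) weight 1/108
  (Z=1, W=0, X=1, U=0, Y=0, V=1) weight 1/432
  (Z=1, W=0, X=1, U=0, Y=1, V=0) weight 1/432
  … 46 more
Group by Y:
  weight(Y=0) = 1/24
  weight(Y=1) = 1/24
  weight(Y=3) = 1/6
Total weight = 1/24 + 1/24 + 1/6 = 1/4
P(Y=0 | obs) = 1/24 / 1/4 = 1/6
P(Y=1 | obs) = 1/24 / 1/4 = 1/6
P(Y=3 | obs) = 1/6 / 1/4 = 2/3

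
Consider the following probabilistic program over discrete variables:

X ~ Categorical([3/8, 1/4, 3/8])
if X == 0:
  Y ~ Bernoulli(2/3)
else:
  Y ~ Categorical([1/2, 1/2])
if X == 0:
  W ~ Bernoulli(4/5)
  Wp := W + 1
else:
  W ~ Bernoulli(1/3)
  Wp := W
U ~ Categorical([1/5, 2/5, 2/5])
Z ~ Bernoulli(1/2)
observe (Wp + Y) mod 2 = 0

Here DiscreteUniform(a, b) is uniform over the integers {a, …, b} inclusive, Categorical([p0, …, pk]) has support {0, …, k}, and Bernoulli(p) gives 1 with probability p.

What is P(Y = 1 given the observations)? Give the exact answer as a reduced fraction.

P(Y = 1 | obs) = 1/3

Enumerate traces; 36 have nonzero weight after conditioning:
  (X=0, Y=0, W=1, U=0, Z=0) weight 1/100
  (X=0, Y=0, W=1, U=0, Z=1) weight 1/100
  (X=0, Y=0, W=1, U=1, Z=0) weight 1/50
  (X=0, Y=0, W=1, U=1, Z=1) weight 1/50
  (X=0, Y=0, W=1, U=2, Z=0) weight 1/50
  (X=0, Y=0, W=1, U=2, Z=1) weight 1/50
  (X=0, Y=1, W=0, U=0, Z=0) weight 1/200
  (X=0, Y=1, W=0, U=0, Z=1) weight 1/200
  … 28 more
Group by Y:
  weight(Y=0) = 37/120
  weight(Y=1) = 37/240
Total weight = 37/120 + 37/240 = 37/80
P(Y=0 | obs) = 37/120 / 37/80 = 2/3
P(Y=1 | obs) = 37/240 / 37/80 = 1/3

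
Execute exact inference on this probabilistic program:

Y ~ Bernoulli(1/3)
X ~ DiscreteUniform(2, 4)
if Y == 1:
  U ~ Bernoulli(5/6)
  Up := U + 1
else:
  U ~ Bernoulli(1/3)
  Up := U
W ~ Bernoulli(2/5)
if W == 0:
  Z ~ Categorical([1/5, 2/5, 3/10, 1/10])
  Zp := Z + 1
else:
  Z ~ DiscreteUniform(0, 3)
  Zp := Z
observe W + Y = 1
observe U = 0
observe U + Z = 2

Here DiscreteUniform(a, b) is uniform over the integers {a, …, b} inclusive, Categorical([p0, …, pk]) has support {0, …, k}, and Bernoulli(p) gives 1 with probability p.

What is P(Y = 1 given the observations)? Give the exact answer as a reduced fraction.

Enumerate traces; 6 have nonzero weight after conditioning:
  (Y=0, X=2, U=0, W=1, Z=2) weight 2/135
  (Y=0, X=3, U=0, W=1, Z=2) weight 2/135
  (Y=0, X=4, U=0, W=1, Z=2) weight 2/135
  (Y=1, X=2, U=0, W=0, Z=2) weight 1/300
  (Y=1, X=3, U=0, W=0, Z=2) weight 1/300
  (Y=1, X=4, U=0, W=0, Z=2) weight 1/300
Group by Y:
  weight(Y=0) = 2/45
  weight(Y=1) = 1/100
Total weight = 2/45 + 1/100 = 49/900
P(Y=0 | obs) = 2/45 / 49/900 = 40/49
P(Y=1 | obs) = 1/100 / 49/900 = 9/49

P(Y = 1 | obs) = 9/49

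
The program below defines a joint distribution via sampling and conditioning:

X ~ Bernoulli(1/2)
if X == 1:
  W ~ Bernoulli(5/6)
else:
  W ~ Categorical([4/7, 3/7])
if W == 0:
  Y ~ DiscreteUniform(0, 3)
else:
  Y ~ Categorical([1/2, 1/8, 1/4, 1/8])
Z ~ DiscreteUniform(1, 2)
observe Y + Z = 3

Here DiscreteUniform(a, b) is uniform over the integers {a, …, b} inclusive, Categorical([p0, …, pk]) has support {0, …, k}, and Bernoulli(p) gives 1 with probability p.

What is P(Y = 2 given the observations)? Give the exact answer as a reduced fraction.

Enumerate traces; 8 have nonzero weight after conditioning:
  (X=0, W=0, Y=1, Z=2) weight 1/28
  (X=0, W=0, Y=2, Z=1) weight 1/28
  (X=0, W=1, Y=1, Z=2) weight 3/224
  (X=0, W=1, Y=2, Z=1) weight 3/112
  (X=1, W=0, Y=1, Z=2) weight 1/96
  (X=1, W=0, Y=2, Z=1) weight 1/96
  (X=1, W=1, Y=1, Z=2) weight 5/192
  (X=1, W=1, Y=2, Z=1) weight 5/96
Group by Y:
  weight(Y=1) = 115/1344
  weight(Y=2) = 1/8
Total weight = 115/1344 + 1/8 = 283/1344
P(Y=1 | obs) = 115/1344 / 283/1344 = 115/283
P(Y=2 | obs) = 1/8 / 283/1344 = 168/283

P(Y = 2 | obs) = 168/283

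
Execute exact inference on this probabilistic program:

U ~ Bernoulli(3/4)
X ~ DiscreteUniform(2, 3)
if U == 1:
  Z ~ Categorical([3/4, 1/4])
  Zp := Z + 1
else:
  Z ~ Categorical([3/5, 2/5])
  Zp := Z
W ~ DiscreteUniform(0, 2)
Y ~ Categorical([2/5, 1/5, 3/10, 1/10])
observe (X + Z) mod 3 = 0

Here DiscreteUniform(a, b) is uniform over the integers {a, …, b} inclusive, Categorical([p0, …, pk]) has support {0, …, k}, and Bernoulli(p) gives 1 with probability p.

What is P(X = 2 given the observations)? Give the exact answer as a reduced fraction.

P(X = 2 | obs) = 23/80

Enumerate traces; 48 have nonzero weight after conditioning:
  (U=0, X=2, Z=1, W=0, Y=0) weight 1/150
  (U=0, X=2, Z=1, W=0, Y=1) weight 1/300
  (U=0, X=2, Z=1, W=0, Y=2) weight 1/200
  (U=0, X=2, Z=1, W=0, Y=3) weight 1/600
  (U=0, X=2, Z=1, W=1, Y=0) weight 1/150
  (U=0, X=2, Z=1, W=1, Y=1) weight 1/300
  (U=0, X=2, Z=1, W=1, Y=2) weight 1/200
  (U=0, X=2, Z=1, W=1, Y=3) weight 1/600
  (U=0, X=3, Z=0, W=0, Y=0) weight 1/100
  … 39 more
Group by X:
  weight(X=2) = 23/160
  weight(X=3) = 57/160
Total weight = 23/160 + 57/160 = 1/2
P(X=2 | obs) = 23/160 / 1/2 = 23/80
P(X=3 | obs) = 57/160 / 1/2 = 57/80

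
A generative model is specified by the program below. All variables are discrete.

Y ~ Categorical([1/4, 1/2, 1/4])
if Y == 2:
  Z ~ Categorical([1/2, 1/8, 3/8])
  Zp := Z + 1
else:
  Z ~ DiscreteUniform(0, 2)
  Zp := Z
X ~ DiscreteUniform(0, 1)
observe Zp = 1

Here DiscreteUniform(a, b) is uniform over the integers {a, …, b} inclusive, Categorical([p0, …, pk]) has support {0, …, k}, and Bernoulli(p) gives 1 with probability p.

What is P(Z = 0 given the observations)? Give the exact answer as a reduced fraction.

Enumerate traces; 6 have nonzero weight after conditioning:
  (Y=0, Z=1, X=0) weight 1/24
  (Y=0, Z=1, X=1) weight 1/24
  (Y=1, Z=1, X=0) weight 1/12
  (Y=1, Z=1, X=1) weight 1/12
  (Y=2, Z=0, X=0) weight 1/16
  (Y=2, Z=0, X=1) weight 1/16
Group by Z:
  weight(Z=0) = 1/8
  weight(Z=1) = 1/4
Total weight = 1/8 + 1/4 = 3/8
P(Z=0 | obs) = 1/8 / 3/8 = 1/3
P(Z=1 | obs) = 1/4 / 3/8 = 2/3

P(Z = 0 | obs) = 1/3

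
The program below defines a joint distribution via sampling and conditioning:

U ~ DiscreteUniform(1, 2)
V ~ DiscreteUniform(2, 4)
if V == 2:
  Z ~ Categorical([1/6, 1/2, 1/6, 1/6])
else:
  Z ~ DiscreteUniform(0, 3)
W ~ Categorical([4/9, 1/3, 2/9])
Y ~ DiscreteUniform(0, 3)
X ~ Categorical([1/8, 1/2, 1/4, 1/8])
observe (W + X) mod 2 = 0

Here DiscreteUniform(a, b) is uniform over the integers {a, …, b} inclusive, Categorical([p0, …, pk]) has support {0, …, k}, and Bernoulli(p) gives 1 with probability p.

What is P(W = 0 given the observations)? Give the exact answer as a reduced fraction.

Enumerate traces; 576 have nonzero weight after conditioning:
  (U=1, V=2, Z=0, W=0, Y=0, X=0) weight 1/2592
  (U=1, V=2, Z=0, W=0, Y=0, X=2) weight 1/1296
  (U=1, V=2, Z=0, W=0, Y=1, X=0) weight 1/2592
  (U=1, V=2, Z=0, W=0, Y=1, X=2) weight 1/1296
  (U=1, V=2, Z=0, W=0, Y=2, X=0) weight 1/2592
  (U=1, V=2, Z=0, W=0, Y=2, X=2) weight 1/1296
  (U=1, V=2, Z=0, W=0, Y=3, X=0) weight 1/2592
  (U=1, V=2, Z=0, W=0, Y=3, X=2) weight 1/1296
  (U=1, V=2, Z=0, W=1, Y=0, X=1) weight 1/864
  (U=1, V=2, Z=0, W=2, Y=0, X=0) weight 1/5184
  … 566 more
Group by W:
  weight(W=0) = 1/6
  weight(W=1) = 5/24
  weight(W=2) = 1/12
Total weight = 1/6 + 5/24 + 1/12 = 11/24
P(W=0 | obs) = 1/6 / 11/24 = 4/11
P(W=1 | obs) = 5/24 / 11/24 = 5/11
P(W=2 | obs) = 1/12 / 11/24 = 2/11

P(W = 0 | obs) = 4/11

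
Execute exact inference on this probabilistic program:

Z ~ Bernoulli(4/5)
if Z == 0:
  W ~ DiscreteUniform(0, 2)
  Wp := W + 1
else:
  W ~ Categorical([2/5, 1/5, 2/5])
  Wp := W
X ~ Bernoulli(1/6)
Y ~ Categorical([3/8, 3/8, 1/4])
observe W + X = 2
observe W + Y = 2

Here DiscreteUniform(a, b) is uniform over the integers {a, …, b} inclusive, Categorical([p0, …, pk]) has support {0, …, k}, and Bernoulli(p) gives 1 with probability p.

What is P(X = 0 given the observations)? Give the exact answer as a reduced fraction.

Enumerate traces; 4 have nonzero weight after conditioning:
  (Z=0, W=1, X=1, Y=1) weight 1/240
  (Z=0, W=2, X=0, Y=0) weight 1/48
  (Z=1, W=1, X=1, Y=1) weight 1/100
  (Z=1, W=2, X=0, Y=0) weight 1/10
Group by X:
  weight(X=0) = 29/240
  weight(X=1) = 17/1200
Total weight = 29/240 + 17/1200 = 27/200
P(X=0 | obs) = 29/240 / 27/200 = 145/162
P(X=1 | obs) = 17/1200 / 27/200 = 17/162

P(X = 0 | obs) = 145/162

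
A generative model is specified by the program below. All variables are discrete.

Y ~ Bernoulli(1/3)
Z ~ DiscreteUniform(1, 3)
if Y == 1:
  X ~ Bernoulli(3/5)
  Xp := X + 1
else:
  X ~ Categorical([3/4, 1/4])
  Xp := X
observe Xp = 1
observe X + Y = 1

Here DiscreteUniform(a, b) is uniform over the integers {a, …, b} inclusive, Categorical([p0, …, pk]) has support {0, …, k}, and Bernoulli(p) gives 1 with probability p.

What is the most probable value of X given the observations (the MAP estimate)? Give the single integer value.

argmax_v P(X = v | obs) = 1

Enumerate traces; 6 have nonzero weight after conditioning:
  (Y=0, Z=1, X=1) weight 1/18
  (Y=0, Z=2, X=1) weight 1/18
  (Y=0, Z=3, X=1) weight 1/18
  (Y=1, Z=1, X=0) weight 2/45
  (Y=1, Z=2, X=0) weight 2/45
  (Y=1, Z=3, X=0) weight 2/45
Group by X:
  weight(X=0) = 2/15
  weight(X=1) = 1/6
Total weight = 2/15 + 1/6 = 3/10
P(X=0 | obs) = 2/15 / 3/10 = 4/9
P(X=1 | obs) = 1/6 / 3/10 = 5/9
argmax = 1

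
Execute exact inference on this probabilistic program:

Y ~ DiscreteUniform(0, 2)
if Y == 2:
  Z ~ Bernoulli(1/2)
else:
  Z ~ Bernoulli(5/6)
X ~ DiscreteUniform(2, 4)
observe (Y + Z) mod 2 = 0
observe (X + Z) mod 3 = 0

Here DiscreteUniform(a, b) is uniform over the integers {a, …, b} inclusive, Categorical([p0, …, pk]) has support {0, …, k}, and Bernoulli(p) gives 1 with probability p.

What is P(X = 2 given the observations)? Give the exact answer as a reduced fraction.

Enumerate traces; 3 have nonzero weight after conditioning:
  (Y=0, Z=0, X=3) weight 1/54
  (Y=1, Z=1, X=2) weight 5/54
  (Y=2, Z=0, X=3) weight 1/18
Group by X:
  weight(X=2) = 5/54
  weight(X=3) = 2/27
Total weight = 5/54 + 2/27 = 1/6
P(X=2 | obs) = 5/54 / 1/6 = 5/9
P(X=3 | obs) = 2/27 / 1/6 = 4/9

P(X = 2 | obs) = 5/9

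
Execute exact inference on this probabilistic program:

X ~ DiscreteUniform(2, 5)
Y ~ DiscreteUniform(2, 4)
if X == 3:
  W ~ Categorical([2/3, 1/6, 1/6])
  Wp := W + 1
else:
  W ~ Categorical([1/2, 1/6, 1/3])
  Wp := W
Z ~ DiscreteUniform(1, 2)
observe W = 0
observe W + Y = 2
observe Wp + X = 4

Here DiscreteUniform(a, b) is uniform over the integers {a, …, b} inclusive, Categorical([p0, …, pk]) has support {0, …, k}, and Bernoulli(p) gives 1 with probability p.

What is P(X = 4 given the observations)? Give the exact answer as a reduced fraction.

P(X = 4 | obs) = 3/7

Enumerate traces; 4 have nonzero weight after conditioning:
  (X=3, Y=2, W=0, Z=1) weight 1/36
  (X=3, Y=2, W=0, Z=2) weight 1/36
  (X=4, Y=2, W=0, Z=1) weight 1/48
  (X=4, Y=2, W=0, Z=2) weight 1/48
Group by X:
  weight(X=3) = 1/18
  weight(X=4) = 1/24
Total weight = 1/18 + 1/24 = 7/72
P(X=3 | obs) = 1/18 / 7/72 = 4/7
P(X=4 | obs) = 1/24 / 7/72 = 3/7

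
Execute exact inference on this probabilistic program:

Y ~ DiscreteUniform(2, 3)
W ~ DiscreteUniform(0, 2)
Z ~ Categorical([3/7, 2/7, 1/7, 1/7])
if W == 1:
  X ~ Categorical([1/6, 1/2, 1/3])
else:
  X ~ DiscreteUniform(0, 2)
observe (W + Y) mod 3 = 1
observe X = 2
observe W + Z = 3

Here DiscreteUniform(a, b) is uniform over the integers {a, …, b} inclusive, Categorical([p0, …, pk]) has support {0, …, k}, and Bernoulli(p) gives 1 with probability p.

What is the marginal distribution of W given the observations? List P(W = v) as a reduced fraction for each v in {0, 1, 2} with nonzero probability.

P(W=1) = 1/3, P(W=2) = 2/3

Enumerate traces; 2 have nonzero weight after conditioning:
  (Y=2, W=2, Z=1, X=2) weight 1/63
  (Y=3, W=1, Z=2, X=2) weight 1/126
Group by W:
  weight(W=1) = 1/126
  weight(W=2) = 1/63
Total weight = 1/126 + 1/63 = 1/42
P(W=1 | obs) = 1/126 / 1/42 = 1/3
P(W=2 | obs) = 1/63 / 1/42 = 2/3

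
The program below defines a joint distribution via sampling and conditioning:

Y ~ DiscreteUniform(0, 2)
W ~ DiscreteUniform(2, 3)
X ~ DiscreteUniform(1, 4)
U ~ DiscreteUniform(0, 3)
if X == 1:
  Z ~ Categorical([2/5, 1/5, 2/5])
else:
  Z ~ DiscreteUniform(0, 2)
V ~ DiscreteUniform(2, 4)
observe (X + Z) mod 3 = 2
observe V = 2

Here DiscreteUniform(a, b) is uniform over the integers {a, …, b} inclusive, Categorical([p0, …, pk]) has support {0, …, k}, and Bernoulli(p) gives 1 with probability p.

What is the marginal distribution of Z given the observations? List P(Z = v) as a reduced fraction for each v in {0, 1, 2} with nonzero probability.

Enumerate traces; 96 have nonzero weight after conditioning:
  (Y=0, W=2, X=1, U=0, Z=1, V=2) weight 1/1440
  (Y=0, W=2, X=1, U=1, Z=1, V=2) weight 1/1440
  (Y=0, W=2, X=1, U=2, Z=1, V=2) weight 1/1440
  (Y=0, W=2, X=1, U=3, Z=1, V=2) weight 1/1440
  (Y=0, W=2, X=2, U=0, Z=0, V=2) weight 1/864
  (Y=0, W=2, X=2, U=1, Z=0, V=2) weight 1/864
  (Y=0, W=2, X=2, U=2, Z=0, V=2) weight 1/864
  (Y=0, W=2, X=2, U=3, Z=0, V=2) weight 1/864
  (Y=0, W=2, X=3, U=0, Z=2, V=2) weight 1/864
  … 87 more
Group by Z:
  weight(Z=0) = 1/36
  weight(Z=1) = 2/45
  weight(Z=2) = 1/36
Total weight = 1/36 + 2/45 + 1/36 = 1/10
P(Z=0 | obs) = 1/36 / 1/10 = 5/18
P(Z=1 | obs) = 2/45 / 1/10 = 4/9
P(Z=2 | obs) = 1/36 / 1/10 = 5/18

P(Z=0) = 5/18, P(Z=1) = 4/9, P(Z=2) = 5/18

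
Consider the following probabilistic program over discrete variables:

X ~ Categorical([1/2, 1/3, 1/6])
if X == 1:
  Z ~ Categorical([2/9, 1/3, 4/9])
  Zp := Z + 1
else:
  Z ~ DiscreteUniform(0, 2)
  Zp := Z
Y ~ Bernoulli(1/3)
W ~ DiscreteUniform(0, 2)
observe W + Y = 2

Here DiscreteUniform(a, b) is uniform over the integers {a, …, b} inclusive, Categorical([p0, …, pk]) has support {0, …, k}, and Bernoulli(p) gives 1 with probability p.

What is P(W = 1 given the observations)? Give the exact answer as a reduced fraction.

P(W = 1 | obs) = 1/3

Enumerate traces; 18 have nonzero weight after conditioning:
  (X=0, Z=0, Y=0, W=2) weight 1/27
  (X=0, Z=0, Y=1, W=1) weight 1/54
  (X=0, Z=1, Y=0, W=2) weight 1/27
  (X=0, Z=1, Y=1, W=1) weight 1/54
  (X=0, Z=2, Y=0, W=2) weight 1/27
  (X=0, Z=2, Y=1, W=1) weight 1/54
  (X=1, Z=0, Y=0, W=2) weight 4/243
  (X=1, Z=0, Y=1, W=1) weight 2/243
  … 10 more
Group by W:
  weight(W=1) = 1/9
  weight(W=2) = 2/9
Total weight = 1/9 + 2/9 = 1/3
P(W=1 | obs) = 1/9 / 1/3 = 1/3
P(W=2 | obs) = 2/9 / 1/3 = 2/3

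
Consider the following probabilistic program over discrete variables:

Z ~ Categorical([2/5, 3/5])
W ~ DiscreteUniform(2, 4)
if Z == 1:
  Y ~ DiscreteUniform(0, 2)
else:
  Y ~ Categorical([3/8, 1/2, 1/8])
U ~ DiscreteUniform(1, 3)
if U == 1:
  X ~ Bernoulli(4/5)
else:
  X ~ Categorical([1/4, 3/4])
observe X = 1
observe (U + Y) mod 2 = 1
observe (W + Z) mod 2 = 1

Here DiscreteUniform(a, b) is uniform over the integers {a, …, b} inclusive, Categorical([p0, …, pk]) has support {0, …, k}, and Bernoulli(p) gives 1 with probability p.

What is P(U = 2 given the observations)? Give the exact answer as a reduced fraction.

Enumerate traces; 15 have nonzero weight after conditioning:
  (Z=0, W=3, Y=0, U=1, X=1) weight 1/75
  (Z=0, W=3, Y=0, U=3, X=1) weight 1/80
  (Z=0, W=3, Y=1, U=2, X=1) weight 1/60
  (Z=0, W=3, Y=2, U=1, X=1) weight 1/225
  (Z=0, W=3, Y=2, U=3, X=1) weight 1/240
  (Z=1, W=2, Y=0, U=1, X=1) weight 4/225
  (Z=1, W=2, Y=0, U=3, X=1) weight 1/60
  (Z=1, W=2, Y=1, U=2, X=1) weight 1/60
  … 7 more
Group by U:
  weight(U=1) = 4/45
  weight(U=2) = 1/20
  weight(U=3) = 1/12
Total weight = 4/45 + 1/20 + 1/12 = 2/9
P(U=1 | obs) = 4/45 / 2/9 = 2/5
P(U=2 | obs) = 1/20 / 2/9 = 9/40
P(U=3 | obs) = 1/12 / 2/9 = 3/8

P(U = 2 | obs) = 9/40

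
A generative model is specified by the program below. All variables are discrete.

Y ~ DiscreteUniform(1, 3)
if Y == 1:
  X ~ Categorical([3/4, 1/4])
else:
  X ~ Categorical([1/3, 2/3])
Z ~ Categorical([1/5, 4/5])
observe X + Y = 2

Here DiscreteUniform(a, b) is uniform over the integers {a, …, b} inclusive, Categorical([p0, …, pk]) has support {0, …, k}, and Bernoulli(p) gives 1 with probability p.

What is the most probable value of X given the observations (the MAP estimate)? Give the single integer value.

Enumerate traces; 4 have nonzero weight after conditioning:
  (Y=1, X=1, Z=0) weight 1/60
  (Y=1, X=1, Z=1) weight 1/15
  (Y=2, X=0, Z=0) weight 1/45
  (Y=2, X=0, Z=1) weight 4/45
Group by X:
  weight(X=0) = 1/9
  weight(X=1) = 1/12
Total weight = 1/9 + 1/12 = 7/36
P(X=0 | obs) = 1/9 / 7/36 = 4/7
P(X=1 | obs) = 1/12 / 7/36 = 3/7
argmax = 0

argmax_v P(X = v | obs) = 0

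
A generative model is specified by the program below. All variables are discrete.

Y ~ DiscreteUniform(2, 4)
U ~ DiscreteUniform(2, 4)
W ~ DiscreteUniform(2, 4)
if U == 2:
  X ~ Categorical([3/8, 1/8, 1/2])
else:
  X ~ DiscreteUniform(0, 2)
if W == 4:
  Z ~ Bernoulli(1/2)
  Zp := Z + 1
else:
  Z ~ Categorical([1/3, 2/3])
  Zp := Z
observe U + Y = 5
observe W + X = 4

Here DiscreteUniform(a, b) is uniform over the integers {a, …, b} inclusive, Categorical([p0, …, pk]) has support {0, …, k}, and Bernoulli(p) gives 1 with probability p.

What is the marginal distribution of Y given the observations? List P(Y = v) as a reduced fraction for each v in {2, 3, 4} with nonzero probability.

Enumerate traces; 12 have nonzero weight after conditioning:
  (Y=2, U=3, W=2, X=2, Z=0) weight 1/243
  (Y=2, U=3, W=2, X=2, Z=1) weight 2/243
  (Y=2, U=3, W=3, X=1, Z=0) weight 1/243
  (Y=2, U=3, W=3, X=1, Z=1) weight 2/243
  (Y=2, U=3, W=4, X=0, Z=0) weight 1/162
  (Y=2, U=3, W=4, X=0, Z=1) weight 1/162
  (Y=3, U=2, W=2, X=2, Z=0) weight 1/162
  (Y=3, U=2, W=2, X=2, Z=1) weight 1/81
  … 4 more
Group by Y:
  weight(Y=2) = 1/27
  weight(Y=3) = 1/27
Total weight = 1/27 + 1/27 = 2/27
P(Y=2 | obs) = 1/27 / 2/27 = 1/2
P(Y=3 | obs) = 1/27 / 2/27 = 1/2

P(Y=2) = 1/2, P(Y=3) = 1/2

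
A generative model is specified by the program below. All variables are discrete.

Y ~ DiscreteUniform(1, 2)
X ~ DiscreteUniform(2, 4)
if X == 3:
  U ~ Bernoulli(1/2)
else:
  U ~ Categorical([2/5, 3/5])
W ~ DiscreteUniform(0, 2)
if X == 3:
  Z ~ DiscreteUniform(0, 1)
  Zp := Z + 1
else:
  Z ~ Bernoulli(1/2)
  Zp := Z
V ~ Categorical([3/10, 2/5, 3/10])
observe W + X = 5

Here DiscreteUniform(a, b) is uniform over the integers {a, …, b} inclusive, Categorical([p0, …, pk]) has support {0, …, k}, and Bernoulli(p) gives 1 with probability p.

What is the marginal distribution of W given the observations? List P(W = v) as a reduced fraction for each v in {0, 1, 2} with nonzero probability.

Enumerate traces; 48 have nonzero weight after conditioning:
  (Y=1, X=3, U=0, W=2, Z=0, V=0) weight 1/240
  (Y=1, X=3, U=0, W=2, Z=0, V=1) weight 1/180
  (Y=1, X=3, U=0, W=2, Z=0, V=2) weight 1/240
  (Y=1, X=3, U=0, W=2, Z=1, V=0) weight 1/240
  (Y=1, X=3, U=0, W=2, Z=1, V=1) weight 1/180
  (Y=1, X=3, U=0, W=2, Z=1, V=2) weight 1/240
  (Y=1, X=3, U=1, W=2, Z=0, V=0) weight 1/240
  (Y=1, X=3, U=1, W=2, Z=0, V=1) weight 1/180
  (Y=1, X=4, U=0, W=1, Z=0, V=0) weight 1/300
  … 39 more
Group by W:
  weight(W=1) = 1/9
  weight(W=2) = 1/9
Total weight = 1/9 + 1/9 = 2/9
P(W=1 | obs) = 1/9 / 2/9 = 1/2
P(W=2 | obs) = 1/9 / 2/9 = 1/2

P(W=1) = 1/2, P(W=2) = 1/2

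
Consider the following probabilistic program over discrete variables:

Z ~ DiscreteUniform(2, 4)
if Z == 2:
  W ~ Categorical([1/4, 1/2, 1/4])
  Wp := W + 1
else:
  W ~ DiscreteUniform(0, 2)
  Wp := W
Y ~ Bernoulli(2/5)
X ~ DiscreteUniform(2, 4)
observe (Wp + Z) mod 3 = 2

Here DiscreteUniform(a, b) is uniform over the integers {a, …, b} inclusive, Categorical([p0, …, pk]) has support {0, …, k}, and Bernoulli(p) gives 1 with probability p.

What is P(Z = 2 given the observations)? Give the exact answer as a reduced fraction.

Enumerate traces; 18 have nonzero weight after conditioning:
  (Z=2, W=2, Y=0, X=2) weight 1/60
  (Z=2, W=2, Y=0, X=3) weight 1/60
  (Z=2, W=2, Y=0, X=4) weight 1/60
  (Z=2, W=2, Y=1, X=2) weight 1/90
  (Z=2, W=2, Y=1, X=3) weight 1/90
  (Z=2, W=2, Y=1, X=4) weight 1/90
  (Z=3, W=2, Y=0, X=2) weight 1/45
  (Z=3, W=2, Y=0, X=3) weight 1/45
  (Z=4, W=1, Y=0, X=2) weight 1/45
  … 9 more
Group by Z:
  weight(Z=2) = 1/12
  weight(Z=3) = 1/9
  weight(Z=4) = 1/9
Total weight = 1/12 + 1/9 + 1/9 = 11/36
P(Z=2 | obs) = 1/12 / 11/36 = 3/11
P(Z=3 | obs) = 1/9 / 11/36 = 4/11
P(Z=4 | obs) = 1/9 / 11/36 = 4/11

P(Z = 2 | obs) = 3/11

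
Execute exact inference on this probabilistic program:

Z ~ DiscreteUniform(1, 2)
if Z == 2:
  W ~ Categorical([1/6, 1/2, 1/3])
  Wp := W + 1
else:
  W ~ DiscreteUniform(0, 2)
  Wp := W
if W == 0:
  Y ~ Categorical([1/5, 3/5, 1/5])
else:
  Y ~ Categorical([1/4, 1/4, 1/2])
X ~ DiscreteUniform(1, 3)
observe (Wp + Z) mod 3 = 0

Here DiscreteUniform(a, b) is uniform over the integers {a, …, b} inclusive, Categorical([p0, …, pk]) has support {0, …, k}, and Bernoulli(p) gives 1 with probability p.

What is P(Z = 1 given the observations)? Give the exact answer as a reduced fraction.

Enumerate traces; 18 have nonzero weight after conditioning:
  (Z=1, W=2, Y=0, X=1) weight 1/72
  (Z=1, W=2, Y=0, X=2) weight 1/72
  (Z=1, W=2, Y=0, X=3) weight 1/72
  (Z=1, W=2, Y=1, X=1) weight 1/72
  (Z=1, W=2, Y=1, X=2) weight 1/72
  (Z=1, W=2, Y=1, X=3) weight 1/72
  (Z=1, W=2, Y=2, X=1) weight 1/36
  (Z=1, W=2, Y=2, X=2) weight 1/36
  (Z=2, W=0, Y=0, X=1) weight 1/180
  … 9 more
Group by Z:
  weight(Z=1) = 1/6
  weight(Z=2) = 1/12
Total weight = 1/6 + 1/12 = 1/4
P(Z=1 | obs) = 1/6 / 1/4 = 2/3
P(Z=2 | obs) = 1/12 / 1/4 = 1/3

P(Z = 1 | obs) = 2/3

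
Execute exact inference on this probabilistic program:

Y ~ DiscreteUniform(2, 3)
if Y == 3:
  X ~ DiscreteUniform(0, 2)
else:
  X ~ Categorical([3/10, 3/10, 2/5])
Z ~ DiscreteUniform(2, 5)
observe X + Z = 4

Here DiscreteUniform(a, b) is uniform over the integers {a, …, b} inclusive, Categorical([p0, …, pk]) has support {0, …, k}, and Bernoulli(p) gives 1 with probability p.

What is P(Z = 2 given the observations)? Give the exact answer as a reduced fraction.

Enumerate traces; 6 have nonzero weight after conditioning:
  (Y=2, X=0, Z=4) weight 3/80
  (Y=2, X=1, Z=3) weight 3/80
  (Y=2, X=2, Z=2) weight 1/20
  (Y=3, X=0, Z=4) weight 1/24
  (Y=3, X=1, Z=3) weight 1/24
  (Y=3, X=2, Z=2) weight 1/24
Group by Z:
  weight(Z=2) = 11/120
  weight(Z=3) = 19/240
  weight(Z=4) = 19/240
Total weight = 11/120 + 19/240 + 19/240 = 1/4
P(Z=2 | obs) = 11/120 / 1/4 = 11/30
P(Z=3 | obs) = 19/240 / 1/4 = 19/60
P(Z=4 | obs) = 19/240 / 1/4 = 19/60

P(Z = 2 | obs) = 11/30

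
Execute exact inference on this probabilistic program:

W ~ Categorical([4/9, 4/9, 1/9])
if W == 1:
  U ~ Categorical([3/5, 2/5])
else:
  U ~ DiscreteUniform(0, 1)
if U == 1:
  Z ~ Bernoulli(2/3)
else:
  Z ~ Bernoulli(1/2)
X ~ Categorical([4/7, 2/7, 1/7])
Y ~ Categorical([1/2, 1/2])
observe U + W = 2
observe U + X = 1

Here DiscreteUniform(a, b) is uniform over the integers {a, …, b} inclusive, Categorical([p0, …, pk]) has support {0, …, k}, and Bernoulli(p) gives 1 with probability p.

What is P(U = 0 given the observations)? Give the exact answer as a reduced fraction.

P(U = 0 | obs) = 5/37

Enumerate traces; 8 have nonzero weight after conditioning:
  (W=1, U=1, Z=0, X=0, Y=0) weight 16/945
  (W=1, U=1, Z=0, X=0, Y=1) weight 16/945
  (W=1, U=1, Z=1, X=0, Y=0) weight 32/945
  (W=1, U=1, Z=1, X=0, Y=1) weight 32/945
  (W=2, U=0, Z=0, X=1, Y=0) weight 1/252
  (W=2, U=0, Z=0, X=1, Y=1) weight 1/252
  (W=2, U=0, Z=1, X=1, Y=0) weight 1/252
  (W=2, U=0, Z=1, X=1, Y=1) weight 1/252
Group by U:
  weight(U=0) = 1/63
  weight(U=1) = 32/315
Total weight = 1/63 + 32/315 = 37/315
P(U=0 | obs) = 1/63 / 37/315 = 5/37
P(U=1 | obs) = 32/315 / 37/315 = 32/37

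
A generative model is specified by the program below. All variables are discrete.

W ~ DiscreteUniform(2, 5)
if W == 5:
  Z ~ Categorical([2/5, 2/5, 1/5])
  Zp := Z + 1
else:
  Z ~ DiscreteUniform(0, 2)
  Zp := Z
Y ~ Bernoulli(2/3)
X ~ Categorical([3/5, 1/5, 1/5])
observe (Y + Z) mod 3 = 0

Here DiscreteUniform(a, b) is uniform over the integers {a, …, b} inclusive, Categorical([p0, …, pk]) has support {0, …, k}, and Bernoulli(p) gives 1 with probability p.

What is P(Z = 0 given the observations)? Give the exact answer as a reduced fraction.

P(Z = 0 | obs) = 7/19

Enumerate traces; 24 have nonzero weight after conditioning:
  (W=2, Z=0, Y=0, X=0) weight 1/60
  (W=2, Z=0, Y=0, X=1) weight 1/180
  (W=2, Z=0, Y=0, X=2) weight 1/180
  (W=2, Z=2, Y=1, X=0) weight 1/30
  (W=2, Z=2, Y=1, X=1) weight 1/90
  (W=2, Z=2, Y=1, X=2) weight 1/90
  (W=3, Z=0, Y=0, X=0) weight 1/60
  (W=3, Z=0, Y=0, X=1) weight 1/180
  … 16 more
Group by Z:
  weight(Z=0) = 7/60
  weight(Z=2) = 1/5
Total weight = 7/60 + 1/5 = 19/60
P(Z=0 | obs) = 7/60 / 19/60 = 7/19
P(Z=2 | obs) = 1/5 / 19/60 = 12/19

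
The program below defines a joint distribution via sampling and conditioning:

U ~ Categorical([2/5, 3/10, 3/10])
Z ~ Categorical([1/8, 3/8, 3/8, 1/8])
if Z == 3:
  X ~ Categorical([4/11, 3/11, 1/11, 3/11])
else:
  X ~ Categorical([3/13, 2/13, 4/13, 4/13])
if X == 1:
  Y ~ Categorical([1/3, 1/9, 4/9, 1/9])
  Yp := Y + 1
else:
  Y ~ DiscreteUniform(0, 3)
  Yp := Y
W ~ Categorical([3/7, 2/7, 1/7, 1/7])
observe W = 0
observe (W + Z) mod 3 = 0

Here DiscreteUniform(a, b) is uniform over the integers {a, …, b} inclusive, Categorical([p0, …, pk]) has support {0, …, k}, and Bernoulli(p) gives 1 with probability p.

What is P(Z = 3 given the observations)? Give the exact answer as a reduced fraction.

P(Z = 3 | obs) = 1/2

Enumerate traces; 96 have nonzero weight after conditioning:
  (U=0, Z=0, X=0, Y=0, W=0) weight 9/7280
  (U=0, Z=0, X=0, Y=1, W=0) weight 9/7280
  (U=0, Z=0, X=0, Y=2, W=0) weight 9/7280
  (U=0, Z=0, X=0, Y=3, W=0) weight 9/7280
  (U=0, Z=0, X=1, Y=0, W=0) weight 1/910
  (U=0, Z=0, X=1, Y=1, W=0) weight 1/2730
  (U=0, Z=0, X=1, Y=2, W=0) weight 2/1365
  (U=0, Z=0, X=1, Y=3, W=0) weight 1/2730
  (U=0, Z=3, X=0, Y=0, W=0) weight 3/1540
  … 87 more
Group by Z:
  weight(Z=0) = 3/56
  weight(Z=3) = 3/56
Total weight = 3/56 + 3/56 = 3/28
P(Z=0 | obs) = 3/56 / 3/28 = 1/2
P(Z=3 | obs) = 3/56 / 3/28 = 1/2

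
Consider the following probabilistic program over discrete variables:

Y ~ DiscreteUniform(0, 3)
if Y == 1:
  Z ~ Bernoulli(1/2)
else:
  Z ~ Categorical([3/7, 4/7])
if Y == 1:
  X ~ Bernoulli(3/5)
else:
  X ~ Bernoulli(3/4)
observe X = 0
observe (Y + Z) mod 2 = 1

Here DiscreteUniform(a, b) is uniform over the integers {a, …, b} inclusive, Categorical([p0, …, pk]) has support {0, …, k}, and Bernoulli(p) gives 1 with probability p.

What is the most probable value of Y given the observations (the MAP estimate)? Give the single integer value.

Enumerate traces; 4 have nonzero weight after conditioning:
  (Y=0, Z=1, X=0) weight 1/28
  (Y=1, Z=0, X=0) weight 1/20
  (Y=2, Z=1, X=0) weight 1/28
  (Y=3, Z=0, X=0) weight 3/112
Group by Y:
  weight(Y=0) = 1/28
  weight(Y=1) = 1/20
  weight(Y=2) = 1/28
  weight(Y=3) = 3/112
Total weight = 1/28 + 1/20 + 1/28 + 3/112 = 83/560
P(Y=0 | obs) = 1/28 / 83/560 = 20/83
P(Y=1 | obs) = 1/20 / 83/560 = 28/83
P(Y=2 | obs) = 1/28 / 83/560 = 20/83
P(Y=3 | obs) = 3/112 / 83/560 = 15/83
argmax = 1

argmax_v P(Y = v | obs) = 1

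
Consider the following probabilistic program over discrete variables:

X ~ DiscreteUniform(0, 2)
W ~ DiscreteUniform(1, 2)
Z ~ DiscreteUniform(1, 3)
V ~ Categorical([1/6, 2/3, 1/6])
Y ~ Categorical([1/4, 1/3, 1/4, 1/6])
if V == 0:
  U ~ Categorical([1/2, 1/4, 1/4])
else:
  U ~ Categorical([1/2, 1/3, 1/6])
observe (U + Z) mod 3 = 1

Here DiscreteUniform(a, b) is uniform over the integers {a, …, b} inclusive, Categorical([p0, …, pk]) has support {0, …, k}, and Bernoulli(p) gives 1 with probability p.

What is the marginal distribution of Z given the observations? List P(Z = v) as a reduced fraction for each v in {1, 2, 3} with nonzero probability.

Enumerate traces; 216 have nonzero weight after conditioning:
  (X=0, W=1, Z=1, V=0, Y=0, U=0) weight 1/864
  (X=0, W=1, Z=1, V=0, Y=1, U=0) weight 1/648
  (X=0, W=1, Z=1, V=0, Y=2, U=0) weight 1/864
  (X=0, W=1, Z=1, V=0, Y=3, U=0) weight 1/1296
  (X=0, W=1, Z=1, V=1, Y=0, U=0) weight 1/216
  (X=0, W=1, Z=1, V=1, Y=1, U=0) weight 1/162
  (X=0, W=1, Z=1, V=1, Y=2, U=0) weight 1/216
  (X=0, W=1, Z=1, V=1, Y=3, U=0) weight 1/324
  (X=0, W=1, Z=2, V=0, Y=0, U=2) weight 1/1728
  (X=0, W=1, Z=3, V=0, Y=0, U=1) weight 1/1728
  … 206 more
Group by Z:
  weight(Z=1) = 1/6
  weight(Z=2) = 13/216
  weight(Z=3) = 23/216
Total weight = 1/6 + 13/216 + 23/216 = 1/3
P(Z=1 | obs) = 1/6 / 1/3 = 1/2
P(Z=2 | obs) = 13/216 / 1/3 = 13/72
P(Z=3 | obs) = 23/216 / 1/3 = 23/72

P(Z=1) = 1/2, P(Z=2) = 13/72, P(Z=3) = 23/72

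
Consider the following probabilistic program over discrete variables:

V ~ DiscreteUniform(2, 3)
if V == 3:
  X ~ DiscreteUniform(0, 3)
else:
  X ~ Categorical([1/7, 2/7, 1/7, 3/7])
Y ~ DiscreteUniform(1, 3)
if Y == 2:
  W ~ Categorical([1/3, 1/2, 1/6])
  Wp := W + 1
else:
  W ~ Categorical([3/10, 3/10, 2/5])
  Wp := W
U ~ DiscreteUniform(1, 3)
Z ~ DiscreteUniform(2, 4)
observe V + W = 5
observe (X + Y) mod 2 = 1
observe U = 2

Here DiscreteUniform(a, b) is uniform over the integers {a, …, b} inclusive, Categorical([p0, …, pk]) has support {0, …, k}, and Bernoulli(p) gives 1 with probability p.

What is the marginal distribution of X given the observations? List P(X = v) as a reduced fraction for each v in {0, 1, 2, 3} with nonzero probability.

P(X=0) = 12/29, P(X=1) = 5/58, P(X=2) = 12/29, P(X=3) = 5/58

Enumerate traces; 18 have nonzero weight after conditioning:
  (V=3, X=0, Y=1, W=2, U=2, Z=2) weight 1/540
  (V=3, X=0, Y=1, W=2, U=2, Z=3) weight 1/540
  (V=3, X=0, Y=1, W=2, U=2, Z=4) weight 1/540
  (V=3, X=0, Y=3, W=2, U=2, Z=2) weight 1/540
  (V=3, X=0, Y=3, W=2, U=2, Z=3) weight 1/540
  (V=3, X=0, Y=3, W=2, U=2, Z=4) weight 1/540
  (V=3, X=1, Y=2, W=2, U=2, Z=2) weight 1/1296
  (V=3, X=1, Y=2, W=2, U=2, Z=3) weight 1/1296
  (V=3, X=2, Y=1, W=2, U=2, Z=2) weight 1/540
  (V=3, X=3, Y=2, W=2, U=2, Z=2) weight 1/1296
  … 8 more
Group by X:
  weight(X=0) = 1/90
  weight(X=1) = 1/432
  weight(X=2) = 1/90
  weight(X=3) = 1/432
Total weight = 1/90 + 1/432 + 1/90 + 1/432 = 29/1080
P(X=0 | obs) = 1/90 / 29/1080 = 12/29
P(X=1 | obs) = 1/432 / 29/1080 = 5/58
P(X=2 | obs) = 1/90 / 29/1080 = 12/29
P(X=3 | obs) = 1/432 / 29/1080 = 5/58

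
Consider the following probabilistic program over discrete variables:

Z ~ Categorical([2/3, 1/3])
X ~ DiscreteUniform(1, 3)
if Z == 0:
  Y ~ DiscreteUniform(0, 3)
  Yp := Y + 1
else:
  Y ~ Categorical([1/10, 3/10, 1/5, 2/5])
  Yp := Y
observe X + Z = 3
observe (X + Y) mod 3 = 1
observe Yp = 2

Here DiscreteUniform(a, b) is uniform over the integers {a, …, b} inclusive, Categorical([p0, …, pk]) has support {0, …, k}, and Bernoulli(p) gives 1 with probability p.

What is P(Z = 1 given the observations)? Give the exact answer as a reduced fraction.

Enumerate traces; 2 have nonzero weight after conditioning:
  (Z=0, X=3, Y=1) weight 1/18
  (Z=1, X=2, Y=2) weight 1/45
Group by Z:
  weight(Z=0) = 1/18
  weight(Z=1) = 1/45
Total weight = 1/18 + 1/45 = 7/90
P(Z=0 | obs) = 1/18 / 7/90 = 5/7
P(Z=1 | obs) = 1/45 / 7/90 = 2/7

P(Z = 1 | obs) = 2/7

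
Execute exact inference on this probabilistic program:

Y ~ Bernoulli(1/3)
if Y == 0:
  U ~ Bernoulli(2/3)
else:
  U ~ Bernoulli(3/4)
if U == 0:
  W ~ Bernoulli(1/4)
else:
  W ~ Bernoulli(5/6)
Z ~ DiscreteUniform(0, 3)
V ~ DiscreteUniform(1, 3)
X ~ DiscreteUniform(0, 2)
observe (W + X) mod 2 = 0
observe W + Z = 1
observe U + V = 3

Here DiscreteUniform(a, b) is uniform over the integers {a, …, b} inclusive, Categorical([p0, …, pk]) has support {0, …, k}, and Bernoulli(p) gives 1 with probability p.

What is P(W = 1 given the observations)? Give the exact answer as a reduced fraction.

Enumerate traces; 12 have nonzero weight after conditioning:
  (Y=0, U=0, W=0, Z=1, V=3, X=0) weight 1/216
  (Y=0, U=0, W=0, Z=1, V=3, X=2) weight 1/216
  (Y=0, U=0, W=1, Z=0, V=3, X=1) weight 1/648
  (Y=0, U=1, W=0, Z=1, V=2, X=0) weight 1/486
  (Y=0, U=1, W=0, Z=1, V=2, X=2) weight 1/486
  (Y=0, U=1, W=1, Z=0, V=2, X=1) weight 5/486
  (Y=1, U=0, W=0, Z=1, V=3, X=0) weight 1/576
  (Y=1, U=0, W=0, Z=1, V=3, X=2) weight 1/576
  … 4 more
Group by W:
  weight(W=0) = 149/7776
  weight(W=1) = 283/15552
Total weight = 149/7776 + 283/15552 = 581/15552
P(W=0 | obs) = 149/7776 / 581/15552 = 298/581
P(W=1 | obs) = 283/15552 / 581/15552 = 283/581

P(W = 1 | obs) = 283/581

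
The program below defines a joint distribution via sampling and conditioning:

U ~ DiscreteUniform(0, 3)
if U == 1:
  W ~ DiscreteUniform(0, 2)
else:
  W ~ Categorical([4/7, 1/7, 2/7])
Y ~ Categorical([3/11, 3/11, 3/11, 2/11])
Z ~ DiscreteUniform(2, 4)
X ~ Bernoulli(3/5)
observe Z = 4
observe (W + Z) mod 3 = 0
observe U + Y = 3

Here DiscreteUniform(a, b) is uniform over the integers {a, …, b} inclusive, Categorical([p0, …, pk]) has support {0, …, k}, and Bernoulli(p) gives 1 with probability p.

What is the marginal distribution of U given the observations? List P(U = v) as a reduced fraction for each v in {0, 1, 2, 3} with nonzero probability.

P(U=0) = 4/23, P(U=1) = 7/23, P(U=2) = 6/23, P(U=3) = 6/23

Enumerate traces; 8 have nonzero weight after conditioning:
  (U=0, W=2, Y=3, Z=4, X=0) weight 2/1155
  (U=0, W=2, Y=3, Z=4, X=1) weight 1/385
  (U=1, W=2, Y=2, Z=4, X=0) weight 1/330
  (U=1, W=2, Y=2, Z=4, X=1) weight 1/220
  (U=2, W=2, Y=1, Z=4, X=0) weight 1/385
  (U=2, W=2, Y=1, Z=4, X=1) weight 3/770
  (U=3, W=2, Y=0, Z=4, X=0) weight 1/385
  (U=3, W=2, Y=0, Z=4, X=1) weight 3/770
Group by U:
  weight(U=0) = 1/231
  weight(U=1) = 1/132
  weight(U=2) = 1/154
  weight(U=3) = 1/154
Total weight = 1/231 + 1/132 + 1/154 + 1/154 = 23/924
P(U=0 | obs) = 1/231 / 23/924 = 4/23
P(U=1 | obs) = 1/132 / 23/924 = 7/23
P(U=2 | obs) = 1/154 / 23/924 = 6/23
P(U=3 | obs) = 1/154 / 23/924 = 6/23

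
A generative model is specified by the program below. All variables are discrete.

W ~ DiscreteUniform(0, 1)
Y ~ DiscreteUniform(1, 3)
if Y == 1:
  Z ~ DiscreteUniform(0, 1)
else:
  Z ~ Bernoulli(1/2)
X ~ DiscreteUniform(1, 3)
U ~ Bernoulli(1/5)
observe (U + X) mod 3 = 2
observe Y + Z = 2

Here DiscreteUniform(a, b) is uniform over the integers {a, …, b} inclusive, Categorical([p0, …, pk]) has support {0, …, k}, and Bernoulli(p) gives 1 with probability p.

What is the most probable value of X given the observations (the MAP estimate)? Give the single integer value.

argmax_v P(X = v | obs) = 2

Enumerate traces; 8 have nonzero weight after conditioning:
  (W=0, Y=1, Z=1, X=1, U=1) weight 1/180
  (W=0, Y=1, Z=1, X=2, U=0) weight 1/45
  (W=0, Y=2, Z=0, X=1, U=1) weight 1/180
  (W=0, Y=2, Z=0, X=2, U=0) weight 1/45
  (W=1, Y=1, Z=1, X=1, U=1) weight 1/180
  (W=1, Y=1, Z=1, X=2, U=0) weight 1/45
  (W=1, Y=2, Z=0, X=1, U=1) weight 1/180
  (W=1, Y=2, Z=0, X=2, U=0) weight 1/45
Group by X:
  weight(X=1) = 1/45
  weight(X=2) = 4/45
Total weight = 1/45 + 4/45 = 1/9
P(X=1 | obs) = 1/45 / 1/9 = 1/5
P(X=2 | obs) = 4/45 / 1/9 = 4/5
argmax = 2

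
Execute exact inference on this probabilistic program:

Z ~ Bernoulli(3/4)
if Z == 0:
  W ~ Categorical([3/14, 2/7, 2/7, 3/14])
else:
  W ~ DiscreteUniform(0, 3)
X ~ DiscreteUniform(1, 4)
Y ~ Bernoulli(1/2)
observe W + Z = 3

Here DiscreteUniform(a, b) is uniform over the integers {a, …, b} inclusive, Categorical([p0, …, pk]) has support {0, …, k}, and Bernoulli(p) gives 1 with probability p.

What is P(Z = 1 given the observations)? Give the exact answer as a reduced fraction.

P(Z = 1 | obs) = 7/9

Enumerate traces; 16 have nonzero weight after conditioning:
  (Z=0, W=3, X=1, Y=0) weight 3/448
  (Z=0, W=3, X=1, Y=1) weight 3/448
  (Z=0, W=3, X=2, Y=0) weight 3/448
  (Z=0, W=3, X=2, Y=1) weight 3/448
  (Z=0, W=3, X=3, Y=0) weight 3/448
  (Z=0, W=3, X=3, Y=1) weight 3/448
  (Z=0, W=3, X=4, Y=0) weight 3/448
  (Z=0, W=3, X=4, Y=1) weight 3/448
  (Z=1, W=2, X=1, Y=0) weight 3/128
  … 7 more
Group by Z:
  weight(Z=0) = 3/56
  weight(Z=1) = 3/16
Total weight = 3/56 + 3/16 = 27/112
P(Z=0 | obs) = 3/56 / 27/112 = 2/9
P(Z=1 | obs) = 3/16 / 27/112 = 7/9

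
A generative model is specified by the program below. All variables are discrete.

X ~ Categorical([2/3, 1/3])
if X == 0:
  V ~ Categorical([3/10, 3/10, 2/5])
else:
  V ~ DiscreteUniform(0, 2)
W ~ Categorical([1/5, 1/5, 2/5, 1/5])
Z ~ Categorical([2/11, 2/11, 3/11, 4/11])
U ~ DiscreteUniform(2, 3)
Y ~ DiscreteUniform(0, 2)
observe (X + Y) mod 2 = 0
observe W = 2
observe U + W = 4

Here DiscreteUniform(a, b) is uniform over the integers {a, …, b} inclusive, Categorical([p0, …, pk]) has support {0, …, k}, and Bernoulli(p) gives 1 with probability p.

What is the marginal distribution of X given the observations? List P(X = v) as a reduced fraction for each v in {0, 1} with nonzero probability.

Enumerate traces; 36 have nonzero weight after conditioning:
  (X=0, V=0, W=2, Z=0, U=2, Y=0) weight 2/825
  (X=0, V=0, W=2, Z=0, U=2, Y=2) weight 2/825
  (X=0, V=0, W=2, Z=1, U=2, Y=0) weight 2/825
  (X=0, V=0, W=2, Z=1, U=2, Y=2) weight 2/825
  (X=0, V=0, W=2, Z=2, U=2, Y=0) weight 1/275
  (X=0, V=0, W=2, Z=2, U=2, Y=2) weight 1/275
  (X=0, V=0, W=2, Z=3, U=2, Y=0) weight 4/825
  (X=0, V=0, W=2, Z=3, U=2, Y=2) weight 4/825
  (X=1, V=0, W=2, Z=0, U=2, Y=1) weight 2/1485
  … 27 more
Group by X:
  weight(X=0) = 4/45
  weight(X=1) = 1/45
Total weight = 4/45 + 1/45 = 1/9
P(X=0 | obs) = 4/45 / 1/9 = 4/5
P(X=1 | obs) = 1/45 / 1/9 = 1/5

P(X=0) = 4/5, P(X=1) = 1/5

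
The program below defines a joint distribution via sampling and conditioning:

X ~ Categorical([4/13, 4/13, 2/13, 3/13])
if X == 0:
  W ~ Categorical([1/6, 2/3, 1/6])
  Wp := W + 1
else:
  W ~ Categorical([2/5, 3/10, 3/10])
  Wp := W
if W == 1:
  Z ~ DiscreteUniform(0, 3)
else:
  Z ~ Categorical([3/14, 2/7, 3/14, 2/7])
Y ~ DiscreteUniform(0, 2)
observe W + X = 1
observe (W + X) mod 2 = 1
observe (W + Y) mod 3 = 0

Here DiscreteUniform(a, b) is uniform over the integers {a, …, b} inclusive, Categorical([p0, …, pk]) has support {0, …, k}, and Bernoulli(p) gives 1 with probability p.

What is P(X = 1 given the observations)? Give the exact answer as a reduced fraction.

P(X = 1 | obs) = 3/8

Enumerate traces; 8 have nonzero weight after conditioning:
  (X=0, W=1, Z=0, Y=2) weight 2/117
  (X=0, W=1, Z=1, Y=2) weight 2/117
  (X=0, W=1, Z=2, Y=2) weight 2/117
  (X=0, W=1, Z=3, Y=2) weight 2/117
  (X=1, W=0, Z=0, Y=0) weight 4/455
  (X=1, W=0, Z=1, Y=0) weight 16/1365
  (X=1, W=0, Z=2, Y=0) weight 4/455
  (X=1, W=0, Z=3, Y=0) weight 16/1365
Group by X:
  weight(X=0) = 8/117
  weight(X=1) = 8/195
Total weight = 8/117 + 8/195 = 64/585
P(X=0 | obs) = 8/117 / 64/585 = 5/8
P(X=1 | obs) = 8/195 / 64/585 = 3/8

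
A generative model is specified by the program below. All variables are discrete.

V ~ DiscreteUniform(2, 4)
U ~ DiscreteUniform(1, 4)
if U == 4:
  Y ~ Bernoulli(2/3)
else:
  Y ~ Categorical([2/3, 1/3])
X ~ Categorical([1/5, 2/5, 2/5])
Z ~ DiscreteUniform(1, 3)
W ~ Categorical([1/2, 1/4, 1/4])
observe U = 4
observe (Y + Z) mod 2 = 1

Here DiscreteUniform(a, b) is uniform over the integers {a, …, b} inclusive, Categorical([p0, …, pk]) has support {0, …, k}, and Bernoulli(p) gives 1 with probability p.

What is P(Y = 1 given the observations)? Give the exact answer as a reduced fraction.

P(Y = 1 | obs) = 1/2

Enumerate traces; 81 have nonzero weight after conditioning:
  (V=2, U=4, Y=0, X=0, Z=1, W=0) weight 1/1080
  (V=2, U=4, Y=0, X=0, Z=1, W=1) weight 1/2160
  (V=2, U=4, Y=0, X=0, Z=1, W=2) weight 1/2160
  (V=2, U=4, Y=0, X=0, Z=3, W=0) weight 1/1080
  (V=2, U=4, Y=0, X=0, Z=3, W=1) weight 1/2160
  (V=2, U=4, Y=0, X=0, Z=3, W=2) weight 1/2160
  (V=2, U=4, Y=0, X=1, Z=1, W=0) weight 1/540
  (V=2, U=4, Y=0, X=1, Z=1, W=1) weight 1/1080
  (V=2, U=4, Y=1, X=0, Z=2, W=0) weight 1/540
  … 72 more
Group by Y:
  weight(Y=0) = 1/18
  weight(Y=1) = 1/18
Total weight = 1/18 + 1/18 = 1/9
P(Y=0 | obs) = 1/18 / 1/9 = 1/2
P(Y=1 | obs) = 1/18 / 1/9 = 1/2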